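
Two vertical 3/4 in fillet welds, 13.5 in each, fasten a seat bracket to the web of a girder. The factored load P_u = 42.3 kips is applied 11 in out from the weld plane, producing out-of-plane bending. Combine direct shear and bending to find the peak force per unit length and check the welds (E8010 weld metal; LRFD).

f_max ≈ 7.82 kip/in; adequate

E80XX → F_EXX = 80 ksi.
L_w = 2 × 13.5 = 27 in; section modulus (unit throat) S = 2 × L²/6 = 60.75 in².
Direct shear f_v = P/L_w = 42.3/27 = 1.567 kip/in.
Moment M = P × e = 42.3 × 11 = 465.3 kip·in; bending f_b = M/S = 7.659 kip/in.
f_max = √(f_v² + f_b²) = √(1.567² + 7.659²) = 7.818 kip/in.
φr_n = 0.75 × 0.6 × 80 × (0.707 × 0.75) = 19.09 kip/in → adequate.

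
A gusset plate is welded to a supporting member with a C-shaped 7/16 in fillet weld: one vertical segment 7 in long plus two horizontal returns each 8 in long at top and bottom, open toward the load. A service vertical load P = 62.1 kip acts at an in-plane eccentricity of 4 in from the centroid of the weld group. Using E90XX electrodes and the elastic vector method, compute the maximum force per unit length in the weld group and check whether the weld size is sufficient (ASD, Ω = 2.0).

f_max ≈ 6.44 kip/in; adequate

E90XX → F_EXX = 90 ksi.
Total weld length L_w = 23 in. Treat welds as unit-width lines.
Centroid: x̄ = 2×8×4 / 23 = 2.783 in from the vertical weld.
Polar moment about centroid: J = I_x + I_y = [7³/12 + 2×8×3.5²] + [7×2.783² + 2(8³/12 + 8×1.217²)] = 387.8 in³.
Direct shear f_v = P/L_w = 62.1 / 23 = 2.7 kip/in (vertical).
Torsion M = P·e = 62.1 × 4 = 248.4 kip·in.
Critical point at (x, y) = (5.217, 3.5) from centroid. f_tx = M·y/J = 2.242 kip/in; f_ty = M·x/J = 3.342 kip/in.
Resultant f_max = √[f_tx² + (f_v + f_ty)²] = √[2.242² + (2.7 + 3.342)²] = 6.444 kip/in.
Capacity per unit length: r_n/Ω = (1/2.0) × 0.6 × 90 × (0.707 × 0.4375) = 8.351 kip/in.
6.444 ≤ 8.351 → adequate.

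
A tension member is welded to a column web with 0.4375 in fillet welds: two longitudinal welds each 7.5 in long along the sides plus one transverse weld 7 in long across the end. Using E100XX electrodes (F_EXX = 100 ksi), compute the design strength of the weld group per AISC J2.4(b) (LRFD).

φR_n ≈ 324 kip

t_e = 0.707 × 0.4375 = 0.3093 in.
R_nwl = 0.6 × 100 × 0.3093 × 15 = 278.4 kip (longitudinal, 2 welds).
R_nwt = 0.6 × 100 × 0.3093 × 7 = 129.9 kip (transverse, base value).
(i) R_nwl + R_nwt = 408.3 kip; (ii) 0.85 R_nwl + 1.5 R_nwt = 431.5 kip.
R_n = max = 431.5 kip [governs: (ii)]; φR_n = 323.6 kip.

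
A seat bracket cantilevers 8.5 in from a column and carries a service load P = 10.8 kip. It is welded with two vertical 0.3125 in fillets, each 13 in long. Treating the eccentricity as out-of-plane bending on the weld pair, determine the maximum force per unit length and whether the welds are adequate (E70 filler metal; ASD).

f_max ≈ 1.68 kip/in; adequate

E70XX → F_EXX = 70 ksi.
L_w = 2 × 13 = 26 in; section modulus (unit throat) S = 2 × L²/6 = 56.33 in².
Direct shear f_v = P/L_w = 10.8/26 = 0.4154 kip/in.
Moment M = P × e = 10.8 × 8.5 = 91.8 kip·in; bending f_b = M/S = 1.63 kip/in.
f_max = √(f_v² + f_b²) = √(0.4154² + 1.63²) = 1.682 kip/in.
r_n/Ω = (1/2.0) × 0.6 × 70 × (0.707 × 0.3125) = 4.64 kip/in → adequate.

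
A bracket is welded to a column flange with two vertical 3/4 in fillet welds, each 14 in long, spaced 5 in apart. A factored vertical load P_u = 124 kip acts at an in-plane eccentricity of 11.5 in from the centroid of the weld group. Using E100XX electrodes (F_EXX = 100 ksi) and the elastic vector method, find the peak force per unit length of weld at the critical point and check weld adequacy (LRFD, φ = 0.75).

f_max ≈ 18.7 kip/in; adequate

Total weld length L_w = 28 in. Treat welds as unit-width lines.
Polar moment about centroid: J = 2[d³/12 + d(b/2)²] = 2[14³/12 + 14×2.5²] = 632.3 in³.
Direct shear f_v = P/L_w = 124 / 28 = 4.429 kip/in (vertical).
Torsion M = P·e = 124 × 11.5 = 1426 kip·in.
Critical point at (x, y) = (2.5, 7) from centroid. f_tx = M·y/J = 15.79 kip/in; f_ty = M·x/J = 5.638 kip/in.
Resultant f_max = √[f_tx² + (f_v + f_ty)²] = √[15.79² + (4.429 + 5.638)²] = 18.72 kip/in.
Capacity per unit length: φr_n = 0.75 × 0.6 × 100 × (0.707 × 0.75) = 23.86 kip/in.
18.72 ≤ 23.86 → adequate.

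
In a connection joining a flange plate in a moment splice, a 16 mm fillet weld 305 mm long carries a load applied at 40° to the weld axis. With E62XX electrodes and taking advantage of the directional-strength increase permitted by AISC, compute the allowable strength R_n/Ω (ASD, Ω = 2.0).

R_n/Ω ≈ 807 kN

E62XX → F_EXX = 620 MPa.
t_e = 0.707 × 16 = 11.31 mm; A_we = 11.31 × 305 = 3450 mm².
Directional factor: 1.0 + 0.5 sin^1.5(40°) = 1.258.
F_nw = 0.6 × 620 × 1.258 = 467.9 MPa.
R_n/Ω = (467.9 × 3450) / 2.0 × 10⁻³ = 807.1 kN.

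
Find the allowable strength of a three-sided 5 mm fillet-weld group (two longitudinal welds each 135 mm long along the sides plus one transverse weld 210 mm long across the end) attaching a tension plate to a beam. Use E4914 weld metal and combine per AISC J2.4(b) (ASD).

E49XX → F_EXX = 490 MPa.
t_e = 0.707 × 5 = 3.535 mm.
R_nwl = 0.6 × 490 × 3.535 × 270 × 10⁻³ = 280.6 kN (longitudinal, 2 welds).
R_nwt = 0.6 × 490 × 3.535 × 210 × 10⁻³ = 218.3 kN (transverse, base value).
(i) R_nwl + R_nwt = 498.9 kN; (ii) 0.85 R_nwl + 1.5 R_nwt = 565.9 kN.
R_n = max = 565.9 kN [governs: (ii)]; R_n/Ω = 282.9 kN.

R_n/Ω ≈ 283 kN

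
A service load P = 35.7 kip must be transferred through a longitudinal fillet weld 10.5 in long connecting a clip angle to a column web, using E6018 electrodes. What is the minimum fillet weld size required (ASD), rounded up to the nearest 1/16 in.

E60XX → F_EXX = 60 ksi.
Total weld length L = 10.5 in.
Required throat t_e = P × Ω / (0.6 F_EXX × L) = 35.7 × 2.0 / (0.6 × 60 × 10.5) = 0.1889 in.
Required leg w = t_e / 0.707 = 0.2672 in → use 5/16 in.

w = 5/16 in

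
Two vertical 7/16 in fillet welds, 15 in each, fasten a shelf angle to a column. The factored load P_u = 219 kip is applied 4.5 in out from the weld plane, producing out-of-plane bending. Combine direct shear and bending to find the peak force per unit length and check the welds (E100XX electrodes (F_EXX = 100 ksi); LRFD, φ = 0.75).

f_max ≈ 15 kip/in; NOT adequate

L_w = 2 × 15 = 30 in; section modulus (unit throat) S = 2 × L²/6 = 75 in².
Direct shear f_v = P/L_w = 219/30 = 7.3 kip/in.
Moment M = P × e = 219 × 4.5 = 985.5 kip·in; bending f_b = M/S = 13.14 kip/in.
f_max = √(f_v² + f_b²) = √(7.3² + 13.14²) = 15.03 kip/in.
φr_n = 0.75 × 0.6 × 100 × (0.707 × 0.4375) = 13.92 kip/in → NOT adequate.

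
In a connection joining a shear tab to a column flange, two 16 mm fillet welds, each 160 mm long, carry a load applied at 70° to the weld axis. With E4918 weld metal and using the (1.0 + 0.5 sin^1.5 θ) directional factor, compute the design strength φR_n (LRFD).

E49XX → F_EXX = 490 MPa.
t_e = 0.707 × 16 = 11.31 mm; A_we = 11.31 × 320 = 3620 mm².
Directional factor: 1.0 + 0.5 sin^1.5(70°) = 1.455.
F_nw = 0.6 × 490 × 1.455 = 427.9 MPa.
φR_n = 0.75 × 427.9 × 3620 × 10⁻³ = 1162 kN.

φR_n ≈ 1160 kN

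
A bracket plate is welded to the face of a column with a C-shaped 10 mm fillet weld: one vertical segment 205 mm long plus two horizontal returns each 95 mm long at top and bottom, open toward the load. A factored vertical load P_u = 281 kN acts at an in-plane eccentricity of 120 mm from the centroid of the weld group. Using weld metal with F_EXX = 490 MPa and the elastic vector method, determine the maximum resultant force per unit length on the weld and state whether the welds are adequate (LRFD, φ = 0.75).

f_max ≈ 1870 N/mm; NOT adequate

Total weld length L_w = 395 mm. Treat welds as unit-width lines.
Centroid: x̄ = 2×95×47.5 / 395 = 22.85 mm from the vertical weld.
Polar moment about centroid: J = I_x + I_y = [205³/12 + 2×95×102.5²] + [205×22.85² + 2(95³/12 + 95×24.65²)] = 3079000 mm³.
Direct shear f_v = P/L_w = 281×10³ / 395 = 711.4 N/mm (vertical).
Torsion M = P·e = 281×10³ × 120 = 33720000 N·mm.
Critical point at (x, y) = (72.15, 102.5) from centroid. f_tx = M·y/J = 1122 N/mm; f_ty = M·x/J = 790.1 N/mm.
Resultant f_max = √[f_tx² + (f_v + f_ty)²] = √[1122² + (711.4 + 790.1)²] = 1875 N/mm.
Capacity per unit length: φr_n = 0.75 × 0.6 × 490 × (0.707 × 10) = 1559 N/mm.
1875 > 1559 → NOT adequate.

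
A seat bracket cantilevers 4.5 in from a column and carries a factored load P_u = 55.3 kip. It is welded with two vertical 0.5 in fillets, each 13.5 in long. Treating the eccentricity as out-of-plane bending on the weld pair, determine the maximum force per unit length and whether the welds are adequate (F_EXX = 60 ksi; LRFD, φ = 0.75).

f_max ≈ 4.58 kip/in; adequate

L_w = 2 × 13.5 = 27 in; section modulus (unit throat) S = 2 × L²/6 = 60.75 in².
Direct shear f_v = P/L_w = 55.3/27 = 2.048 kip/in.
Moment M = P × e = 55.3 × 4.5 = 248.85 kip·in; bending f_b = M/S = 4.096 kip/in.
f_max = √(f_v² + f_b²) = √(2.048² + 4.096²) = 4.58 kip/in.
φr_n = 0.75 × 0.6 × 60 × (0.707 × 0.5) = 9.544 kip/in → adequate.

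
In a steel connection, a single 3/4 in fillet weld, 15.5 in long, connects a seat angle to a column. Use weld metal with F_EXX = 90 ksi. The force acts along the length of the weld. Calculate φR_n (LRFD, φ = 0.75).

Effective throat t_e = 0.707 × 0.75 = 0.5302 in.
Total length L = 15.5 in; A_we = 0.5302 × 15.5 = 8.219 in².
F_nw = 0.6 F_EXX = 0.6 × 90 = 54 ksi.
φR_n = 0.75 × 54 × 8.219 = 332.9 kip.

φR_n ≈ 333 kip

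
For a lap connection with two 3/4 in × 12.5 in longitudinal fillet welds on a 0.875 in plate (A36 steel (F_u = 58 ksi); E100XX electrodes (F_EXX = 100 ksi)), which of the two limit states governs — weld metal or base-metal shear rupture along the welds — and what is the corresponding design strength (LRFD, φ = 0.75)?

φR_n ≈ 571 kip (base-metal shear rupture governs)

t_e = 0.707 × 0.75 = 0.5302 in; L = 25 in.
Weld metal: φR_n = 0.75 × 0.6 × 100 × 0.5302 × 25 = 596.5 kip.
Base metal (shear rupture): φR_n = 0.75 × 0.6 × 58 × 0.875 × 25 = 570.9 kip.
Governing: base-metal shear rupture.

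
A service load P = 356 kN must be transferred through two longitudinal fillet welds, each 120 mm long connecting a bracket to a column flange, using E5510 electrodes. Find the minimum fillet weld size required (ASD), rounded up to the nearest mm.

w = 13 mm

E55XX → F_EXX = 550 MPa.
Total weld length L = 240 mm.
Required throat t_e = P × Ω / (0.6 F_EXX × L) = 356 × 2.0 / (0.6 × 550 × 240 × 10⁻³) = 8.99 mm.
Required leg w = t_e / 0.707 = 12.72 mm → use 13 mm.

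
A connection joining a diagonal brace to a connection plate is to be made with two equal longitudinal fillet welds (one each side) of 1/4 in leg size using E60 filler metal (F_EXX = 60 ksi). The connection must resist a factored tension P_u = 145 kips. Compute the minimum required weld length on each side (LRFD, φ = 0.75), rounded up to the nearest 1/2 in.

Throat t_e = 0.707 × 0.25 = 0.1767 in.
φr_n = 0.75 × 0.6 × 60 × 0.1767 = 4.772 kips/in.
L_req = P_u / φr_n = 145 / 4.772 = 30.38 in total.
Per side: 30.38 / 2 = 15.19 in.
Round up → use L = 15.5 in on each side.

L = 15.5 in on each side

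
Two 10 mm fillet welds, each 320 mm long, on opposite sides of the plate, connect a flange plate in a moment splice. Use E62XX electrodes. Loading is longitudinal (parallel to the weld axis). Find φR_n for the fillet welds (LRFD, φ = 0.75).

E62XX → F_EXX = 620 MPa.
Effective throat t_e = 0.707 × 10 = 7.07 mm.
Total length L = 640 mm; A_we = 7.07 × 640 = 4525 mm².
F_nw = 0.6 F_EXX = 0.6 × 620 = 372 MPa.
φR_n = 0.75 × 372 × 4525 × 10⁻³ = 1262 kN.

φR_n ≈ 1260 kN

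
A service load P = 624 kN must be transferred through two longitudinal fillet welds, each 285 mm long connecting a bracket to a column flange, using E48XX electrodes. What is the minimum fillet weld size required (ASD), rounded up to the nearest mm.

E48XX → F_EXX = 480 MPa.
Total weld length L = 570 mm.
Required throat t_e = P × Ω / (0.6 F_EXX × L) = 624 × 2.0 / (0.6 × 480 × 570 × 10⁻³) = 7.602 mm.
Required leg w = t_e / 0.707 = 10.75 mm → use 11 mm.

w = 11 mm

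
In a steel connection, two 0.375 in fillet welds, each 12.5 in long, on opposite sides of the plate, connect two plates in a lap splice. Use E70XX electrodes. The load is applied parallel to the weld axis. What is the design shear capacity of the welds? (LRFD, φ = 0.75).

φR_n ≈ 209 kips

E70XX → F_EXX = 70 ksi.
Effective throat t_e = 0.707 × 0.375 = 0.2651 in.
Total length L = 25 in; A_we = 0.2651 × 25 = 6.628 in².
F_nw = 0.6 F_EXX = 0.6 × 70 = 42 ksi.
φR_n = 0.75 × 42 × 6.628 = 208.8 kips.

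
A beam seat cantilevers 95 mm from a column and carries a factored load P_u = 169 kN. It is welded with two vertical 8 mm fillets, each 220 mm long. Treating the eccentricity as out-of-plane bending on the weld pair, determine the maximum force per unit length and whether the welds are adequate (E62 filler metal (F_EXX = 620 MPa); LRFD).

f_max ≈ 1070 N/mm; adequate

L_w = 2 × 220 = 440 mm; section modulus (unit throat) S = 2 × L²/6 = 16130 mm².
Direct shear f_v = P/L_w = 169×10³/440 = 384.1 N/mm.
Moment M = P × e = 169×10³ × 95 = 16055000 N·mm; bending f_b = M/S = 995.1 N/mm.
f_max = √(f_v² + f_b²) = √(384.1² + 995.1²) = 1067 N/mm.
φr_n = 0.75 × 0.6 × 620 × (0.707 × 8) = 1578 N/mm → adequate.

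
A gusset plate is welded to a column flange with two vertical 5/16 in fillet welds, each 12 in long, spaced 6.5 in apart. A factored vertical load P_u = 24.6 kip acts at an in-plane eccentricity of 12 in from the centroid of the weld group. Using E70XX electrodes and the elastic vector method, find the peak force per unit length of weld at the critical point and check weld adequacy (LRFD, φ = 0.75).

f_max ≈ 4.3 kip/in; adequate

E70XX → F_EXX = 70 ksi.
Total weld length L_w = 24 in. Treat welds as unit-width lines.
Polar moment about centroid: J = 2[d³/12 + d(b/2)²] = 2[12³/12 + 12×3.25²] = 541.5 in³.
Direct shear f_v = P/L_w = 24.6 / 24 = 1.025 kip/in (vertical).
Torsion M = P·e = 24.6 × 12 = 295.2 kip·in.
Critical point at (x, y) = (3.25, 6) from centroid. f_tx = M·y/J = 3.271 kip/in; f_ty = M·x/J = 1.772 kip/in.
Resultant f_max = √[f_tx² + (f_v + f_ty)²] = √[3.271² + (1.025 + 1.772)²] = 4.304 kip/in.
Capacity per unit length: φr_n = 0.75 × 0.6 × 70 × (0.707 × 0.3125) = 6.96 kip/in.
4.304 ≤ 6.96 → adequate.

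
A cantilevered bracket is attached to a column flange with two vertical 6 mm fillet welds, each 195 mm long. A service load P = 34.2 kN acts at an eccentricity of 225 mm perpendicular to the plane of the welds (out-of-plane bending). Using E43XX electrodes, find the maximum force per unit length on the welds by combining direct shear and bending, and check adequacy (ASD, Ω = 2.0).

f_max ≈ 613 N/mm; NOT adequate

E43XX → F_EXX = 430 MPa.
L_w = 2 × 195 = 390 mm; section modulus (unit throat) S = 2 × L²/6 = 12680 mm².
Direct shear f_v = P/L_w = 34.2×10³/390 = 87.69 N/mm.
Moment M = P × e = 34.2×10³ × 225 = 7695000 N·mm; bending f_b = M/S = 607.1 N/mm.
f_max = √(f_v² + f_b²) = √(87.69² + 607.1²) = 613.4 N/mm.
r_n/Ω = (1/2.0) × 0.6 × 430 × (0.707 × 6) = 547.2 N/mm → NOT adequate.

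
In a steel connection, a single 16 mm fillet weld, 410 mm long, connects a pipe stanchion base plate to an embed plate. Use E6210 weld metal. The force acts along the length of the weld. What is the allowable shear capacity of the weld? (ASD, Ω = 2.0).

R_n/Ω ≈ 863 kN

E62XX → F_EXX = 620 MPa.
Effective throat t_e = 0.707 × 16 = 11.31 mm.
Total length L = 410 mm; A_we = 11.31 × 410 = 4638 mm².
F_nw = 0.6 F_EXX = 0.6 × 620 = 372 MPa.
R_n = 372 × 4638 × 10⁻³ = 1725 kN; R_n/Ω = 1725/2.0 = 862.7 kN.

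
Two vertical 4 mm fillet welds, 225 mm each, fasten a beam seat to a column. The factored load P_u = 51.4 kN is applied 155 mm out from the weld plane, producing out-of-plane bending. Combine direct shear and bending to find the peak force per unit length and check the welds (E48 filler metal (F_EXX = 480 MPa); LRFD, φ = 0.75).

L_w = 2 × 225 = 450 mm; section modulus (unit throat) S = 2 × L²/6 = 16880 mm².
Direct shear f_v = P/L_w = 51.4×10³/450 = 114.2 N/mm.
Moment M = P × e = 51.4×10³ × 155 = 7967000 N·mm; bending f_b = M/S = 472.1 N/mm.
f_max = √(f_v² + f_b²) = √(114.2² + 472.1²) = 485.7 N/mm.
φr_n = 0.75 × 0.6 × 480 × (0.707 × 4) = 610.8 N/mm → adequate.

f_max ≈ 486 N/mm; adequate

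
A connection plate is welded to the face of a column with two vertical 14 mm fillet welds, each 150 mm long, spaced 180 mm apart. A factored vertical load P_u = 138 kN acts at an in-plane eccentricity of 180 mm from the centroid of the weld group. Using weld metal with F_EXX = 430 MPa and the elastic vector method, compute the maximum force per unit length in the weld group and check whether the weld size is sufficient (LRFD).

f_max ≈ 1360 N/mm; adequate

Total weld length L_w = 300 mm. Treat welds as unit-width lines.
Polar moment about centroid: J = 2[d³/12 + d(b/2)²] = 2[150³/12 + 150×90²] = 2992000 mm³.
Direct shear f_v = P/L_w = 138×10³ / 300 = 460 N/mm (vertical).
Torsion M = P·e = 138×10³ × 180 = 24840000 N·mm.
Critical point at (x, y) = (90, 75) from centroid. f_tx = M·y/J = 622.6 N/mm; f_ty = M·x/J = 747.1 N/mm.
Resultant f_max = √[f_tx² + (f_v + f_ty)²] = √[622.6² + (460 + 747.1)²] = 1358 N/mm.
Capacity per unit length: φr_n = 0.75 × 0.6 × 430 × (0.707 × 14) = 1915 N/mm.
1358 ≤ 1915 → adequate.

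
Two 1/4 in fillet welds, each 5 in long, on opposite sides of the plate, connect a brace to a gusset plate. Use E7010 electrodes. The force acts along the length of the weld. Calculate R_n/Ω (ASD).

E70XX → F_EXX = 70 ksi.
Effective throat t_e = 0.707 × 0.25 = 0.1767 in.
Total length L = 10 in; A_we = 0.1767 × 10 = 1.767 in².
F_nw = 0.6 F_EXX = 0.6 × 70 = 42 ksi.
R_n = 42 × 1.767 = 74.23 kip; R_n/Ω = 74.23/2.0 = 37.12 kip.

R_n/Ω ≈ 37.1 kip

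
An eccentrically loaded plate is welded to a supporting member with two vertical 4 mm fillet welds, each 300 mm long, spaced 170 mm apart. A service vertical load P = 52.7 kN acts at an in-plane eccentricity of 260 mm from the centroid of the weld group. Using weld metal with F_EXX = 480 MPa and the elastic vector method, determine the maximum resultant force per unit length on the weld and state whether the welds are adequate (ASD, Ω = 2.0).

Total weld length L_w = 600 mm. Treat welds as unit-width lines.
Polar moment about centroid: J = 2[d³/12 + d(b/2)²] = 2[300³/12 + 300×85²] = 8835000 mm³.
Direct shear f_v = P/L_w = 52.7×10³ / 600 = 87.83 N/mm (vertical).
Torsion M = P·e = 52.7×10³ × 260 = 13702000 N·mm.
Critical point at (x, y) = (85, 150) from centroid. f_tx = M·y/J = 232.6 N/mm; f_ty = M·x/J = 131.8 N/mm.
Resultant f_max = √[f_tx² + (f_v + f_ty)²] = √[232.6² + (87.83 + 131.8)²] = 319.9 N/mm.
Capacity per unit length: r_n/Ω = (1/2.0) × 0.6 × 480 × (0.707 × 4) = 407.2 N/mm.
319.9 ≤ 407.2 → adequate.

f_max ≈ 320 N/mm; adequate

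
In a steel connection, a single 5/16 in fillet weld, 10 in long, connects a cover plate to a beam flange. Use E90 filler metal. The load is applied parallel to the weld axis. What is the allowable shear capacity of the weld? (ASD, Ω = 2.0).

E90XX → F_EXX = 90 ksi.
Effective throat t_e = 0.707 × 0.3125 = 0.2209 in.
Total length L = 10 in; A_we = 0.2209 × 10 = 2.209 in².
F_nw = 0.6 F_EXX = 0.6 × 90 = 54 ksi.
R_n = 54 × 2.209 = 119.3 kips; R_n/Ω = 119.3/2.0 = 59.65 kips.

R_n/Ω ≈ 59.7 kips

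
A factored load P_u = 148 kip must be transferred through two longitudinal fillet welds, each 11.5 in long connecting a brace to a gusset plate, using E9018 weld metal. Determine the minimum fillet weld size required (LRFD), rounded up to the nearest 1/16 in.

w = 1/4 in

E90XX → F_EXX = 90 ksi.
Total weld length L = 23 in.
Required throat t_e = P_u / (φ × 0.6 F_EXX × L) = 148 / (0.75 × 0.6 × 90 × 23) = 0.1589 in.
Required leg w = t_e / 0.707 = 0.2247 in → use 1/4 in.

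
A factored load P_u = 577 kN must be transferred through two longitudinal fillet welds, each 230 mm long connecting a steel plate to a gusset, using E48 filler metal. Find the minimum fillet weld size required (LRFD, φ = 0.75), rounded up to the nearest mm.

w = 9 mm

E48XX → F_EXX = 480 MPa.
Total weld length L = 460 mm.
Required throat t_e = P_u / (φ × 0.6 F_EXX × L) = 577 / (0.75 × 0.6 × 480 × 460 × 10⁻³) = 5.807 mm.
Required leg w = t_e / 0.707 = 8.214 mm → use 9 mm.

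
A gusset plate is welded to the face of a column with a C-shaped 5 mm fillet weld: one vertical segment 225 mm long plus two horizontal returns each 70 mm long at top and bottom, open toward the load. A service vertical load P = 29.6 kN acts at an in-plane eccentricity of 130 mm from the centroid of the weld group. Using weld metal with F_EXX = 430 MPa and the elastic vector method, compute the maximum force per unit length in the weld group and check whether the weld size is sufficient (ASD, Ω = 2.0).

Total weld length L_w = 365 mm. Treat welds as unit-width lines.
Centroid: x̄ = 2×70×35 / 365 = 13.42 mm from the vertical weld.
Polar moment about centroid: J = I_x + I_y = [225³/12 + 2×70×112.5²] + [225×13.42² + 2(70³/12 + 70×21.58²)] = 2884000 mm³.
Direct shear f_v = P/L_w = 29.6×10³ / 365 = 81.1 N/mm (vertical).
Torsion M = P·e = 29.6×10³ × 130 = 3848000 N·mm.
Critical point at (x, y) = (56.58, 112.5) from centroid. f_tx = M·y/J = 150.1 N/mm; f_ty = M·x/J = 75.49 N/mm.
Resultant f_max = √[f_tx² + (f_v + f_ty)²] = √[150.1² + (81.1 + 75.49)²] = 216.9 N/mm.
Capacity per unit length: r_n/Ω = (1/2.0) × 0.6 × 430 × (0.707 × 5) = 456 N/mm.
216.9 ≤ 456 → adequate.

f_max ≈ 217 N/mm; adequate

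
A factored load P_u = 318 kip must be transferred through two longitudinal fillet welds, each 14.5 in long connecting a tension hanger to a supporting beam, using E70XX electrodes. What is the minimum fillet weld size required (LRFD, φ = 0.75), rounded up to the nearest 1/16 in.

w = 1/2 in

E70XX → F_EXX = 70 ksi.
Total weld length L = 29 in.
Required throat t_e = P_u / (φ × 0.6 F_EXX × L) = 318 / (0.75 × 0.6 × 70 × 29) = 0.3481 in.
Required leg w = t_e / 0.707 = 0.4924 in → use 1/2 in.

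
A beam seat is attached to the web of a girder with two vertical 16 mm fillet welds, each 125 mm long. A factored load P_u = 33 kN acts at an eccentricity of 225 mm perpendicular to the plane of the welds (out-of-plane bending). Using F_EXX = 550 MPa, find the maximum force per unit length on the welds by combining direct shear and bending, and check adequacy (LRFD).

L_w = 2 × 125 = 250 mm; section modulus (unit throat) S = 2 × L²/6 = 5208 mm².
Direct shear f_v = P/L_w = 33×10³/250 = 132 N/mm.
Moment M = P × e = 33×10³ × 225 = 7425000 N·mm; bending f_b = M/S = 1426 N/mm.
f_max = √(f_v² + f_b²) = √(132² + 1426²) = 1432 N/mm.
φr_n = 0.75 × 0.6 × 550 × (0.707 × 16) = 2800 N/mm → adequate.

f_max ≈ 1430 N/mm; adequate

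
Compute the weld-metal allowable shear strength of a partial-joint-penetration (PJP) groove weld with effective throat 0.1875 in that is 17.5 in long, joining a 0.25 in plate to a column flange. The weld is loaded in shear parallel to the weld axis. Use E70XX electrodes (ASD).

E70XX → F_EXX = 70 ksi.
Effective throat (given) t_e = 0.1875 in.
A_we = 0.1875 × 17.5 = 3.281 in².
F_nw = 0.6 F_EXX = 42 ksi.
R_n/Ω = (42 × 3.281) / 2.0 = 68.91 kip.

R_n/Ω ≈ 68.9 kip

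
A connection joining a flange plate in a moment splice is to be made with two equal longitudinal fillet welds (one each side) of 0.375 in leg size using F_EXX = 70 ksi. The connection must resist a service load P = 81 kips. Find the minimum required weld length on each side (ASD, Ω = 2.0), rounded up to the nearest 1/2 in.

Throat t_e = 0.707 × 0.375 = 0.2651 in.
r_n/Ω = (0.6 × 70 × 0.2651) / 2.0 = 5.568 kip/in.
L_req = P / (r_n/Ω) = 81 / 5.568 = 14.55 in total.
Per side: 14.55 / 2 = 7.274 in.
Round up → use L = 7.5 in on each side.

L = 7.5 in on each side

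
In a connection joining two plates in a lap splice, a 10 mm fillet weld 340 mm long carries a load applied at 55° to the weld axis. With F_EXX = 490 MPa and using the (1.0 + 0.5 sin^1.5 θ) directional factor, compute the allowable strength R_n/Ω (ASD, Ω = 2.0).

t_e = 0.707 × 10 = 7.07 mm; A_we = 7.07 × 340 = 2404 mm².
Directional factor: 1.0 + 0.5 sin^1.5(55°) = 1.371.
F_nw = 0.6 × 490 × 1.371 = 403 MPa.
R_n/Ω = (403 × 2404) / 2.0 × 10⁻³ = 484.3 kN.

R_n/Ω ≈ 484 kN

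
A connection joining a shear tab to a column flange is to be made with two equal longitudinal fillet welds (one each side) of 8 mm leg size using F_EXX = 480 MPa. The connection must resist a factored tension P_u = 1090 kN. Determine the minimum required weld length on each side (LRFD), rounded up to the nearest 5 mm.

L = 450 mm on each side

Throat t_e = 0.707 × 8 = 5.656 mm.
φr_n = 0.75 × 0.6 × 480 × 5.656 × 10⁻³ = 1.222 kN/mm.
L_req = P_u / φr_n = 1090 / 1.222 = 892.2 mm total.
Per side: 892.2 / 2 = 446.1 mm.
Round up → use L = 450 mm on each side.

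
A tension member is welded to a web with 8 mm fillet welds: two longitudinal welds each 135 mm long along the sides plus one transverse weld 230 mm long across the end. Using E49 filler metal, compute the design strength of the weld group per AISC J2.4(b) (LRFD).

E49XX → F_EXX = 490 MPa.
t_e = 0.707 × 8 = 5.656 mm.
R_nwl = 0.6 × 490 × 5.656 × 270 × 10⁻³ = 449 kN (longitudinal, 2 welds).
R_nwt = 0.6 × 490 × 5.656 × 230 × 10⁻³ = 382.5 kN (transverse, base value).
(i) R_nwl + R_nwt = 831.4 kN; (ii) 0.85 R_nwl + 1.5 R_nwt = 955.3 kN.
R_n = max = 955.3 kN [governs: (ii)]; φR_n = 716.5 kN.

φR_n ≈ 716 kN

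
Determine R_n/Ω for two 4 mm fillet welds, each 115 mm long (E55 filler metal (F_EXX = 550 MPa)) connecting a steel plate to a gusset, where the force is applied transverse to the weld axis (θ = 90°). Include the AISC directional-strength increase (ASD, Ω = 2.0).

R_n/Ω ≈ 161 kN

t_e = 0.707 × 4 = 2.828 mm; A_we = 2.828 × 230 = 650.4 mm².
Directional factor: 1.0 + 0.5 sin^1.5(90°) = 1.5.
F_nw = 0.6 × 550 × 1.5 = 495 MPa.
R_n/Ω = (495 × 650.4) / 2.0 × 10⁻³ = 161 kN.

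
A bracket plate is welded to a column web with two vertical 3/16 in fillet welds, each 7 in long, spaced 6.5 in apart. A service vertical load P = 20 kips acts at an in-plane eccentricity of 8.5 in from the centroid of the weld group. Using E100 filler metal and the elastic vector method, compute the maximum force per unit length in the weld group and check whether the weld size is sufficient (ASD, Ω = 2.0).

E100XX → F_EXX = 100 ksi.
Total weld length L_w = 14 in. Treat welds as unit-width lines.
Polar moment about centroid: J = 2[d³/12 + d(b/2)²] = 2[7³/12 + 7×3.25²] = 205 in³.
Direct shear f_v = P/L_w = 20 / 14 = 1.429 kip/in (vertical).
Torsion M = P·e = 20 × 8.5 = 170 kip·in.
Critical point at (x, y) = (3.25, 3.5) from centroid. f_tx = M·y/J = 2.902 kip/in; f_ty = M·x/J = 2.695 kip/in.
Resultant f_max = √[f_tx² + (f_v + f_ty)²] = √[2.902² + (1.429 + 2.695)²] = 5.042 kip/in.
Capacity per unit length: r_n/Ω = (1/2.0) × 0.6 × 100 × (0.707 × 0.1875) = 3.977 kip/in.
5.042 > 3.977 → NOT adequate.

f_max ≈ 5.04 kip/in; NOT adequate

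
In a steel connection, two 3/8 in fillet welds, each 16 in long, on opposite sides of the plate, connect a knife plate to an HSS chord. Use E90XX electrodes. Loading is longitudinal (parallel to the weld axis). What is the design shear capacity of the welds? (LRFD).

E90XX → F_EXX = 90 ksi.
Effective throat t_e = 0.707 × 0.375 = 0.2651 in.
Total length L = 32 in; A_we = 0.2651 × 32 = 8.484 in².
F_nw = 0.6 F_EXX = 0.6 × 90 = 54 ksi.
φR_n = 0.75 × 54 × 8.484 = 343.6 kip.

φR_n ≈ 344 kip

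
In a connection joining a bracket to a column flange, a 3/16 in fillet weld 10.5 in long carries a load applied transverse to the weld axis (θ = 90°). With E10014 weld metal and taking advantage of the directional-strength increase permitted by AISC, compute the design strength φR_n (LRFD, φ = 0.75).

φR_n ≈ 94 kip

E100XX → F_EXX = 100 ksi.
t_e = 0.707 × 0.1875 = 0.1326 in; A_we = 0.1326 × 10.5 = 1.392 in².
Directional factor: 1.0 + 0.5 sin^1.5(90°) = 1.5.
F_nw = 0.6 × 100 × 1.5 = 90 ksi.
φR_n = 0.75 × 90 × 1.392 = 93.95 kip.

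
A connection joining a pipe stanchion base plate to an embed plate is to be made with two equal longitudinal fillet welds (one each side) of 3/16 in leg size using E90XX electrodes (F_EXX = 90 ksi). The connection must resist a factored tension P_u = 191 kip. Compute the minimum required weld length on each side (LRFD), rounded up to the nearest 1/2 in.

L = 18 in on each side

Throat t_e = 0.707 × 0.1875 = 0.1326 in.
φr_n = 0.75 × 0.6 × 90 × 0.1326 = 5.369 kip/in.
L_req = P_u / φr_n = 191 / 5.369 = 35.58 in total.
Per side: 35.58 / 2 = 17.79 in.
Round up → use L = 18 in on each side.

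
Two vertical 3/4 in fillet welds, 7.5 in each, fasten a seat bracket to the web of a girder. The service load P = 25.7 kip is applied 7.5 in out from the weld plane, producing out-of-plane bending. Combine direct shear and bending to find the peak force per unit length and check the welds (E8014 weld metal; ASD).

f_max ≈ 10.4 kip/in; adequate

E80XX → F_EXX = 80 ksi.
L_w = 2 × 7.5 = 15 in; section modulus (unit throat) S = 2 × L²/6 = 18.75 in².
Direct shear f_v = P/L_w = 25.7/15 = 1.713 kip/in.
Moment M = P × e = 25.7 × 7.5 = 192.75 kip·in; bending f_b = M/S = 10.28 kip/in.
f_max = √(f_v² + f_b²) = √(1.713² + 10.28²) = 10.42 kip/in.
r_n/Ω = (1/2.0) × 0.6 × 80 × (0.707 × 0.75) = 12.73 kip/in → adequate.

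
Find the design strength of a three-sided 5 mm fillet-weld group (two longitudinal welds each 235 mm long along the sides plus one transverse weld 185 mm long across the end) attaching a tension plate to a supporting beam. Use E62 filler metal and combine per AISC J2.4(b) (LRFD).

φR_n ≈ 668 kN

E62XX → F_EXX = 620 MPa.
t_e = 0.707 × 5 = 3.535 mm.
R_nwl = 0.6 × 620 × 3.535 × 470 × 10⁻³ = 618.1 kN (longitudinal, 2 welds).
R_nwt = 0.6 × 620 × 3.535 × 185 × 10⁻³ = 243.3 kN (transverse, base value).
(i) R_nwl + R_nwt = 861.3 kN; (ii) 0.85 R_nwl + 1.5 R_nwt = 890.3 kN.
R_n = max = 890.3 kN [governs: (ii)]; φR_n = 667.7 kN.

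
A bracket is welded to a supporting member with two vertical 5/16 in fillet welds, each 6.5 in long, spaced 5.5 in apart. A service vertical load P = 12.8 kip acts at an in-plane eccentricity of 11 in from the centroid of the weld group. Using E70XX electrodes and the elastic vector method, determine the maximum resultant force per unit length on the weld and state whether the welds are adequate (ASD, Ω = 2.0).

E70XX → F_EXX = 70 ksi.
Total weld length L_w = 13 in. Treat welds as unit-width lines.
Polar moment about centroid: J = 2[d³/12 + d(b/2)²] = 2[6.5³/12 + 6.5×2.75²] = 144.1 in³.
Direct shear f_v = P/L_w = 12.8 / 13 = 0.9846 kip/in (vertical).
Torsion M = P·e = 12.8 × 11 = 140.8 kip·in.
Critical point at (x, y) = (2.75, 3.25) from centroid. f_tx = M·y/J = 3.176 kip/in; f_ty = M·x/J = 2.687 kip/in.
Resultant f_max = √[f_tx² + (f_v + f_ty)²] = √[3.176² + (0.9846 + 2.687)²] = 4.855 kip/in.
Capacity per unit length: r_n/Ω = (1/2.0) × 0.6 × 70 × (0.707 × 0.3125) = 4.64 kip/in.
4.855 > 4.64 → NOT adequate.

f_max ≈ 4.85 kip/in; NOT adequate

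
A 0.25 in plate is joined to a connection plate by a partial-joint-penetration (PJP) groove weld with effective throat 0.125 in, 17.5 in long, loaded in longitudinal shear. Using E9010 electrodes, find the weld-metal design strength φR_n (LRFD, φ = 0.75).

E90XX → F_EXX = 90 ksi.
Effective throat (given) t_e = 0.125 in.
A_we = 0.125 × 17.5 = 2.188 in².
F_nw = 0.6 F_EXX = 54 ksi.
φR_n = 0.75 × 54 × 2.188 = 88.59 kip.

φR_n ≈ 88.6 kip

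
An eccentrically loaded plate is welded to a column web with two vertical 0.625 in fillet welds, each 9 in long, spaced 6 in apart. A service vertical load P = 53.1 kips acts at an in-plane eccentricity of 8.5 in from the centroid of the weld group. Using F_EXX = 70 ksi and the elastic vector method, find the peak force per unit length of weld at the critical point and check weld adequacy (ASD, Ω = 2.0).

f_max ≈ 10.5 kip/in; NOT adequate

Total weld length L_w = 18 in. Treat welds as unit-width lines.
Polar moment about centroid: J = 2[d³/12 + d(b/2)²] = 2[9³/12 + 9×3²] = 283.5 in³.
Direct shear f_v = P/L_w = 53.1 / 18 = 2.95 kip/in (vertical).
Torsion M = P·e = 53.1 × 8.5 = 451.35 kip·in.
Critical point at (x, y) = (3, 4.5) from centroid. f_tx = M·y/J = 7.164 kip/in; f_ty = M·x/J = 4.776 kip/in.
Resultant f_max = √[f_tx² + (f_v + f_ty)²] = √[7.164² + (2.95 + 4.776)²] = 10.54 kip/in.
Capacity per unit length: r_n/Ω = (1/2.0) × 0.6 × 70 × (0.707 × 0.625) = 9.279 kip/in.
10.54 > 9.279 → NOT adequate.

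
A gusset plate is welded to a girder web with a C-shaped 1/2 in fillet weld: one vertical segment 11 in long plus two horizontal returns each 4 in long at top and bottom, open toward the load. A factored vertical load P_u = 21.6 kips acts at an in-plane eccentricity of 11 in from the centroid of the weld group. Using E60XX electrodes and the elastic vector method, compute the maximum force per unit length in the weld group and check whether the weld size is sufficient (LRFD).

E60XX → F_EXX = 60 ksi.
Total weld length L_w = 19 in. Treat welds as unit-width lines.
Centroid: x̄ = 2×4×2 / 19 = 0.8421 in from the vertical weld.
Polar moment about centroid: J = I_x + I_y = [11³/12 + 2×4×5.5²] + [11×0.8421² + 2(4³/12 + 4×1.158²)] = 382.1 in³.
Direct shear f_v = P/L_w = 21.6 / 19 = 1.137 kip/in (vertical).
Torsion M = P·e = 21.6 × 11 = 237.6 kip·in.
Critical point at (x, y) = (3.158, 5.5) from centroid. f_tx = M·y/J = 3.42 kip/in; f_ty = M·x/J = 1.964 kip/in.
Resultant f_max = √[f_tx² + (f_v + f_ty)²] = √[3.42² + (1.137 + 1.964)²] = 4.616 kip/in.
Capacity per unit length: φr_n = 0.75 × 0.6 × 60 × (0.707 × 0.5) = 9.544 kip/in.
4.616 ≤ 9.544 → adequate.

f_max ≈ 4.62 kip/in; adequate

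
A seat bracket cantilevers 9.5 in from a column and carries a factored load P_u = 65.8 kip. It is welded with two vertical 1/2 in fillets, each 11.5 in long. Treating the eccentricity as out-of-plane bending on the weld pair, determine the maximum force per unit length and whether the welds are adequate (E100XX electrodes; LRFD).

E100XX → F_EXX = 100 ksi.
L_w = 2 × 11.5 = 23 in; section modulus (unit throat) S = 2 × L²/6 = 44.08 in².
Direct shear f_v = P/L_w = 65.8/23 = 2.861 kip/in.
Moment M = P × e = 65.8 × 9.5 = 625.1 kip·in; bending f_b = M/S = 14.18 kip/in.
f_max = √(f_v² + f_b²) = √(2.861² + 14.18²) = 14.47 kip/in.
φr_n = 0.75 × 0.6 × 100 × (0.707 × 0.5) = 15.91 kip/in → adequate.

f_max ≈ 14.5 kip/in; adequate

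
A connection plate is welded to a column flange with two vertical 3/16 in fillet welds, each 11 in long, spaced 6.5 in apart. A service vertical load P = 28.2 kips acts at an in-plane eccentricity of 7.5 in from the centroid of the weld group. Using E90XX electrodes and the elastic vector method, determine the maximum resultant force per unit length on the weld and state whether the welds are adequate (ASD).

E90XX → F_EXX = 90 ksi.
Total weld length L_w = 22 in. Treat welds as unit-width lines.
Polar moment about centroid: J = 2[d³/12 + d(b/2)²] = 2[11³/12 + 11×3.25²] = 454.2 in³.
Direct shear f_v = P/L_w = 28.2 / 22 = 1.282 kip/in (vertical).
Torsion M = P·e = 28.2 × 7.5 = 211.5 kip·in.
Critical point at (x, y) = (3.25, 5.5) from centroid. f_tx = M·y/J = 2.561 kip/in; f_ty = M·x/J = 1.513 kip/in.
Resultant f_max = √[f_tx² + (f_v + f_ty)²] = √[2.561² + (1.282 + 1.513)²] = 3.791 kip/in.
Capacity per unit length: r_n/Ω = (1/2.0) × 0.6 × 90 × (0.707 × 0.1875) = 3.579 kip/in.
3.791 > 3.579 → NOT adequate.

f_max ≈ 3.79 kip/in; NOT adequate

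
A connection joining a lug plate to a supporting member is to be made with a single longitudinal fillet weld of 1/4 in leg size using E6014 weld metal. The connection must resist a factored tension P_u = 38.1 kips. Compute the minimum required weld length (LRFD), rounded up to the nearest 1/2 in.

L = 8 in

E60XX → F_EXX = 60 ksi.
Throat t_e = 0.707 × 0.25 = 0.1767 in.
φr_n = 0.75 × 0.6 × 60 × 0.1767 = 4.772 kips/in.
L_req = P_u / φr_n = 38.1 / 4.772 = 7.984 in total.
Round up → use L = 8 in.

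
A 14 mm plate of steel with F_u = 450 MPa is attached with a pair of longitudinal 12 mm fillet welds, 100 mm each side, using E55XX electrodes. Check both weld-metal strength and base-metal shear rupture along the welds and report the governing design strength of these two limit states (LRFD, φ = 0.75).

E55XX → F_EXX = 550 MPa.
t_e = 0.707 × 12 = 8.484 mm; L = 200 mm.
Weld metal: φR_n = 0.75 × 0.6 × 550 × 8.484 × 200 × 10⁻³ = 420 kN.
Base metal (shear rupture): φR_n = 0.75 × 0.6 × 450 × 14 × 200 × 10⁻³ = 567 kN.
Governing: weld metal.

φR_n ≈ 420 kN (weld metal governs)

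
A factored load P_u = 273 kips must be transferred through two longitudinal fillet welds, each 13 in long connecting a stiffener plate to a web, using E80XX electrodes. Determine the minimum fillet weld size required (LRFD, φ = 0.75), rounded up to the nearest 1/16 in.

E80XX → F_EXX = 80 ksi.
Total weld length L = 26 in.
Required throat t_e = P_u / (φ × 0.6 F_EXX × L) = 273 / (0.75 × 0.6 × 80 × 26) = 0.2917 in.
Required leg w = t_e / 0.707 = 0.4125 in → use 7/16 in.

w = 7/16 in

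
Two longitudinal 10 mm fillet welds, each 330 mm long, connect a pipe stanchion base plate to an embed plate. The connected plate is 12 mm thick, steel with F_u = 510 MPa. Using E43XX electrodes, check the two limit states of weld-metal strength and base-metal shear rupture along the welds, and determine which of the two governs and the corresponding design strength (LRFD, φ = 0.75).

E43XX → F_EXX = 430 MPa.
t_e = 0.707 × 10 = 7.07 mm; L = 660 mm.
Weld metal: φR_n = 0.75 × 0.6 × 430 × 7.07 × 660 × 10⁻³ = 902.9 kN.
Base metal (shear rupture): φR_n = 0.75 × 0.6 × 510 × 12 × 660 × 10⁻³ = 1818 kN.
Governing: weld metal.

φR_n ≈ 903 kN (weld metal governs)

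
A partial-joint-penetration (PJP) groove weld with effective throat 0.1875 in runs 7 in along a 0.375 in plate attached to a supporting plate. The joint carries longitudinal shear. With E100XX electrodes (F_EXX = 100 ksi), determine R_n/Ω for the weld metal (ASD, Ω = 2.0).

R_n/Ω ≈ 39.4 kip

Effective throat (given) t_e = 0.1875 in.
A_we = 0.1875 × 7 = 1.312 in².
F_nw = 0.6 F_EXX = 60 ksi.
R_n/Ω = (60 × 1.312) / 2.0 = 39.38 kip.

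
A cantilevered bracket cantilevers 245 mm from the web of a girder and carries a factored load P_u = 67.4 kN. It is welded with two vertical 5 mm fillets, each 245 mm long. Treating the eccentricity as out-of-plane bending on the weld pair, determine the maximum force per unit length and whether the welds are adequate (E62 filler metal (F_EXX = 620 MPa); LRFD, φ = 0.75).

L_w = 2 × 245 = 490 mm; section modulus (unit throat) S = 2 × L²/6 = 20010 mm².
Direct shear f_v = P/L_w = 67.4×10³/490 = 137.6 N/mm.
Moment M = P × e = 67.4×10³ × 245 = 16513000 N·mm; bending f_b = M/S = 825.3 N/mm.
f_max = √(f_v² + f_b²) = √(137.6² + 825.3²) = 836.7 N/mm.
φr_n = 0.75 × 0.6 × 620 × (0.707 × 5) = 986.3 N/mm → adequate.

f_max ≈ 837 N/mm; adequate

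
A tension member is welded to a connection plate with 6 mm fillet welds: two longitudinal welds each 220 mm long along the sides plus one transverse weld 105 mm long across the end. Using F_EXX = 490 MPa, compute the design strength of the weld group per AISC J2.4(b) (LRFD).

t_e = 0.707 × 6 = 4.242 mm.
R_nwl = 0.6 × 490 × 4.242 × 440 × 10⁻³ = 548.7 kN (longitudinal, 2 welds).
R_nwt = 0.6 × 490 × 4.242 × 105 × 10⁻³ = 131 kN (transverse, base value).
(i) R_nwl + R_nwt = 679.7 kN; (ii) 0.85 R_nwl + 1.5 R_nwt = 662.9 kN.
R_n = max = 679.7 kN [governs: (i)]; φR_n = 509.8 kN.

φR_n ≈ 510 kN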